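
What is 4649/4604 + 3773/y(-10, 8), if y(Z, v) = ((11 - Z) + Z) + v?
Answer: 17459223/87476 ≈ 199.59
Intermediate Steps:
y(Z, v) = 11 + v
4649/4604 + 3773/y(-10, 8) = 4649/4604 + 3773/(11 + 8) = 4649*(1/4604) + 3773/19 = 4649/4604 + 3773*(1/19) = 4649/4604 + 3773/19 = 17459223/87476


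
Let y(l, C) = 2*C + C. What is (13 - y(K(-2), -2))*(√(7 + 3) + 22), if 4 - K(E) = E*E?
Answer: 418 + 19*√10 ≈ 478.08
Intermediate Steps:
K(E) = 4 - E² (K(E) = 4 - E*E = 4 - E²)
y(l, C) = 3*C
(13 - y(K(-2), -2))*(√(7 + 3) + 22) = (13 - 3*(-2))*(√(7 + 3) + 22) = (13 - 1*(-6))*(√10 + 22) = (13 + 6)*(22 + √10) = 19*(22 + √10) = 418 + 19*√10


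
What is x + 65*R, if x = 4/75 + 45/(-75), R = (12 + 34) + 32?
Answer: 380209/75 ≈ 5069.5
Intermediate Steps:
R = 78 (R = 46 + 32 = 78)
x = -41/75 (x = 4*(1/75) + 45*(-1/75) = 4/75 - 3/5 = -41/75 ≈ -0.54667)
x + 65*R = -41/75 + 65*78 = -41/75 + 5070 = 380209/75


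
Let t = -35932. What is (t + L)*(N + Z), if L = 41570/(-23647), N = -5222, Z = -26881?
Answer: 27278740102122/23647 ≈ 1.1536e+9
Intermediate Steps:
L = -41570/23647 (L = 41570*(-1/23647) = -41570/23647 ≈ -1.7579)
(t + L)*(N + Z) = (-35932 - 41570/23647)*(-5222 - 26881) = -849725574/23647*(-32103) = 27278740102122/23647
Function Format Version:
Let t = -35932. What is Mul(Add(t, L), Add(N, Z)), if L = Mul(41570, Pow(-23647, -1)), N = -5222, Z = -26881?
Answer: Rational(27278740102122, 23647) ≈ 1.1536e+9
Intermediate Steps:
L = Rational(-41570, 23647) (L = Mul(41570, Rational(-1, 23647)) = Rational(-41570, 23647) ≈ -1.7579)
Mul(Add(t, L), Add(N, Z)) = Mul(Add(-35932, Rational(-41570, 23647)), Add(-5222, -26881)) = Mul(Rational(-849725574, 23647), -32103) = Rational(27278740102122, 23647)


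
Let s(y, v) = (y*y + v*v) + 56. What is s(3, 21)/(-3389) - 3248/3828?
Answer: -111590/111837 ≈ -0.99779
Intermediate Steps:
s(y, v) = 56 + v² + y² (s(y, v) = (y² + v²) + 56 = (v² + y²) + 56 = 56 + v² + y²)
s(3, 21)/(-3389) - 3248/3828 = (56 + 21² + 3²)/(-3389) - 3248/3828 = (56 + 441 + 9)*(-1/3389) - 3248*1/3828 = 506*(-1/3389) - 28/33 = -506/3389 - 28/33 = -111590/111837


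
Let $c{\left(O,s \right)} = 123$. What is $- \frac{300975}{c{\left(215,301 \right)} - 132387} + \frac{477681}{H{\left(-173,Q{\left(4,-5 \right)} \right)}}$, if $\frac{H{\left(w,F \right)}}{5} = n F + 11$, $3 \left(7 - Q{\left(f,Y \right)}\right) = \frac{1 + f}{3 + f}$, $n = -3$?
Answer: $- \frac{147387393871}{14328600} \approx -10286.0$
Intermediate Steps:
$Q{\left(f,Y \right)} = 7 - \frac{1 + f}{3 \left(3 + f\right)}$ ($Q{\left(f,Y \right)} = 7 - \frac{\left(1 + f\right) \frac{1}{3 + f}}{3} = 7 - \frac{\frac{1}{3 + f} \left(1 + f\right)}{3} = 7 - \frac{1 + f}{3 \left(3 + f\right)}$)
$H{\left(w,F \right)} = 55 - 15 F$ ($H{\left(w,F \right)} = 5 \left(- 3 F + 11\right) = 5 \left(11 - 3 F\right) = 55 - 15 F$)
$- \frac{300975}{c{\left(215,301 \right)} - 132387} + \frac{477681}{H{\left(-173,Q{\left(4,-5 \right)} \right)}} = - \frac{300975}{123 - 132387} + \frac{477681}{55 - 15 \frac{2 \left(31 + 10 \cdot 4\right)}{3 \left(3 + 4\right)}} = - \frac{300975}{123 - 132387} + \frac{477681}{55 - 15 \frac{2 \left(31 + 40\right)}{3 \cdot 7}} = - \frac{300975}{-132264} + \frac{477681}{55 - 15 \cdot \frac{2}{3} \cdot \frac{1}{7} \cdot 71} = \left(-300975\right) \left(- \frac{1}{132264}\right) + \frac{477681}{55 - \frac{710}{7}} = \frac{100325}{44088} + \frac{477681}{55 - \frac{710}{7}} = \frac{100325}{44088} + \frac{477681}{- \frac{325}{7}} = \frac{100325}{44088} + 477681 \left(- \frac{7}{325}\right) = \frac{100325}{44088} - \frac{3343767}{325} = - \frac{147387393871}{14328600}$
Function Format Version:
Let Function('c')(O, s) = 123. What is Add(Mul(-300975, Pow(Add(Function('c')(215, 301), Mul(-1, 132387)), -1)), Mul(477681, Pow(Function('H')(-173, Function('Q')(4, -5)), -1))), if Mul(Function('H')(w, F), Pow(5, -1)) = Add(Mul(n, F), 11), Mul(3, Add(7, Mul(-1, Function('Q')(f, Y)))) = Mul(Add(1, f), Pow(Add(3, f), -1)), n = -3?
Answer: Rational(-147387393871, 14328600) ≈ -10286.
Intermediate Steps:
Function('Q')(f, Y) = Add(7, Mul(Rational(-1, 3), Pow(Add(3, f), -1), Add(1, f))) (Function('Q')(f, Y) = Add(7, Mul(Rational(-1, 3), Mul(Add(1, f), Pow(Add(3, f), -1)))) = Add(7, Mul(Rational(-1, 3), Mul(Pow(Add(3, f), -1), Add(1, f)))) = Add(7, Mul(Rational(-1, 3), Pow(Add(3, f), -1), Add(1, f))))
Function('H')(w, F) = Add(55, Mul(-15, F)) (Function('H')(w, F) = Mul(5, Add(Mul(-3, F), 11)) = Mul(5, Add(11, Mul(-3, F))) = Add(55, Mul(-15, F)))
Add(Mul(-300975, Pow(Add(Function('c')(215, 301), Mul(-1, 132387)), -1)), Mul(477681, Pow(Function('H')(-173, Function('Q')(4, -5)), -1))) = Add(Mul(-300975, Pow(Add(123, Mul(-1, 132387)), -1)), Mul(477681, Pow(Add(55, Mul(-15, Mul(Rational(2, 3), Pow(Add(3, 4), -1), Add(31, Mul(10, 4))))), -1))) = Add(Mul(-300975, Pow(Add(123, -132387), -1)), Mul(477681, Pow(Add(55, Mul(-15, Mul(Rational(2, 3), Pow(7, -1), Add(31, 40)))), -1))) = Add(Mul(-300975, Pow(-132264, -1)), Mul(477681, Pow(Add(55, Mul(-15, Mul(Rational(2, 3), Rational(1, 7), 71))), -1))) = Add(Mul(-300975, Rational(-1, 132264)), Mul(477681, Pow(Add(55, Mul(-15, Rational(142, 21))), -1))) = Add(Rational(100325, 44088), Mul(477681, Pow(Add(55, Rational(-710, 7)), -1))) = Add(Rational(100325, 44088), Mul(477681, Pow(Rational(-325, 7), -1))) = Add(Rational(100325, 44088), Mul(477681, Rational(-7, 325))) = Add(Rational(100325, 44088), Rational(-3343767, 325)) = Rational(-147387393871, 14328600)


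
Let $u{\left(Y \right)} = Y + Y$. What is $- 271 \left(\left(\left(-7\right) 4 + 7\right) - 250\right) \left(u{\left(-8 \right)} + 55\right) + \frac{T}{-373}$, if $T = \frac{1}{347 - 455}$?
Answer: $\frac{115381392517}{40284} \approx 2.8642 \cdot 10^{6}$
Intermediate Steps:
$T = - \frac{1}{108}$ ($T = \frac{1}{-108} = - \frac{1}{108} \approx -0.0092593$)
$u{\left(Y \right)} = 2 Y$
$- 271 \left(\left(\left(-7\right) 4 + 7\right) - 250\right) \left(u{\left(-8 \right)} + 55\right) + \frac{T}{-373} = - 271 \left(\left(\left(-7\right) 4 + 7\right) - 250\right) \left(2 \left(-8\right) + 55\right) - \frac{1}{108 \left(-373\right)} = - 271 \left(\left(-28 + 7\right) - 250\right) \left(-16 + 55\right) - - \frac{1}{40284} = - 271 \left(-21 - 250\right) 39 + \frac{1}{40284} = - 271 \left(\left(-271\right) 39\right) + \frac{1}{40284} = \left(-271\right) \left(-10569\right) + \frac{1}{40284} = 2864199 + \frac{1}{40284} = \frac{115381392517}{40284}$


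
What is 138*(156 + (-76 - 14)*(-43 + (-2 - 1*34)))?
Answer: 1002708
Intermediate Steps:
138*(156 + (-76 - 14)*(-43 + (-2 - 1*34))) = 138*(156 - 90*(-43 + (-2 - 34))) = 138*(156 - 90*(-43 - 36)) = 138*(156 - 90*(-79)) = 138*(156 + 7110) = 138*7266 = 1002708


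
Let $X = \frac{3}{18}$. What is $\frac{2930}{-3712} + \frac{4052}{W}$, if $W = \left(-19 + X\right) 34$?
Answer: $- \frac{25375801}{3565376} \approx -7.1173$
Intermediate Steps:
$X = \frac{1}{6}$ ($X = 3 \cdot \frac{1}{18} = \frac{1}{6} \approx 0.16667$)
$W = - \frac{1921}{3}$ ($W = \left(-19 + \frac{1}{6}\right) 34 = \left(- \frac{113}{6}\right) 34 = - \frac{1921}{3} \approx -640.33$)
$\frac{2930}{-3712} + \frac{4052}{W} = \frac{2930}{-3712} + \frac{4052}{- \frac{1921}{3}} = 2930 \left(- \frac{1}{3712}\right) + 4052 \left(- \frac{3}{1921}\right) = - \frac{1465}{1856} - \frac{12156}{1921} = - \frac{25375801}{3565376}$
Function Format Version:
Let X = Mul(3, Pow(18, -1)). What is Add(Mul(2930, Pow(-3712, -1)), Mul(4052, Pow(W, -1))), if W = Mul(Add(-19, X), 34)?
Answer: Rational(-25375801, 3565376) ≈ -7.1173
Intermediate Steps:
X = Rational(1, 6) (X = Mul(3, Rational(1, 18)) = Rational(1, 6) ≈ 0.16667)
W = Rational(-1921, 3) (W = Mul(Add(-19, Rational(1, 6)), 34) = Mul(Rational(-113, 6), 34) = Rational(-1921, 3) ≈ -640.33)
Add(Mul(2930, Pow(-3712, -1)), Mul(4052, Pow(W, -1))) = Add(Mul(2930, Pow(-3712, -1)), Mul(4052, Pow(Rational(-1921, 3), -1))) = Add(Mul(2930, Rational(-1, 3712)), Mul(4052, Rational(-3, 1921))) = Add(Rational(-1465, 1856), Rational(-12156, 1921)) = Rational(-25375801, 3565376)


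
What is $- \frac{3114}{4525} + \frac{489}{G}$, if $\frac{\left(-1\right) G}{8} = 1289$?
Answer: $- \frac{34324293}{46661800} \approx -0.7356$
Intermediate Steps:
$G = -10312$ ($G = \left(-8\right) 1289 = -10312$)
$- \frac{3114}{4525} + \frac{489}{G} = - \frac{3114}{4525} + \frac{489}{-10312} = \left(-3114\right) \frac{1}{4525} + 489 \left(- \frac{1}{10312}\right) = - \frac{3114}{4525} - \frac{489}{10312} = - \frac{34324293}{46661800}$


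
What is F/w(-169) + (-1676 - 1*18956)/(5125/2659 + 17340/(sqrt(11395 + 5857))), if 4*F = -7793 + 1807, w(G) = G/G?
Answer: -63516445422378283/42508156945622 - 252945581184528*sqrt(4313)/106270392364055 ≈ -1650.5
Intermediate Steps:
w(G) = 1
F = -2993/2 (F = (-7793 + 1807)/4 = (1/4)*(-5986) = -2993/2 ≈ -1496.5)
F/w(-169) + (-1676 - 1*18956)/(5125/2659 + 17340/(sqrt(11395 + 5857))) = -2993/2/1 + (-1676 - 1*18956)/(5125/2659 + 17340/(sqrt(11395 + 5857))) = -2993/2*1 + (-1676 - 18956)/(5125*(1/2659) + 17340/(sqrt(17252))) = -2993/2 - 20632/(5125/2659 + 17340/((2*sqrt(4313)))) = -2993/2 - 20632/(5125/2659 + 17340*(sqrt(4313)/8626)) = -2993/2 - 20632/(5125/2659 + 8670*sqrt(4313)/4313)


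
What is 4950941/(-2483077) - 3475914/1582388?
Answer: -8232635867243/1964595623938 ≈ -4.1905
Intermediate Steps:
4950941/(-2483077) - 3475914/1582388 = 4950941*(-1/2483077) - 3475914*1/1582388 = -4950941/2483077 - 1737957/791194 = -8232635867243/1964595623938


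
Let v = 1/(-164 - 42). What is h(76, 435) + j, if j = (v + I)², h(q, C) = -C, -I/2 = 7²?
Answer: 389136061/42436 ≈ 9170.0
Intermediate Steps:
I = -98 (I = -2*7² = -2*49 = -98)
v = -1/206 (v = 1/(-206) = -1/206 ≈ -0.0048544)
j = 407595721/42436 (j = (-1/206 - 98)² = (-20189/206)² = 407595721/42436 ≈ 9605.0)
h(76, 435) + j = -1*435 + 407595721/42436 = -435 + 407595721/42436 = 389136061/42436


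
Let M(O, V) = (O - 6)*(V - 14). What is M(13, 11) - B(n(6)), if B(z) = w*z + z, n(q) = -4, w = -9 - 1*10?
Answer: -93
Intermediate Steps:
w = -19 (w = -9 - 10 = -19)
M(O, V) = (-14 + V)*(-6 + O) (M(O, V) = (-6 + O)*(-14 + V) = (-14 + V)*(-6 + O))
B(z) = -18*z (B(z) = -19*z + z = -18*z)
M(13, 11) - B(n(6)) = (84 - 14*13 - 6*11 + 13*11) - (-18)*(-4) = (84 - 182 - 66 + 143) - 1*72 = -21 - 72 = -93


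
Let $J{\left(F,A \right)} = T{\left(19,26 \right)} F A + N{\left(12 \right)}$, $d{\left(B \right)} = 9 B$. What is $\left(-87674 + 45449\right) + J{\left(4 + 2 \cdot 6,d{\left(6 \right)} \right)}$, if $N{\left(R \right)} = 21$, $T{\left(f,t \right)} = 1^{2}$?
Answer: $-41340$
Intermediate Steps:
$T{\left(f,t \right)} = 1$
$J{\left(F,A \right)} = 21 + A F$ ($J{\left(F,A \right)} = 1 F A + 21 = F A + 21 = A F + 21 = 21 + A F$)
$\left(-87674 + 45449\right) + J{\left(4 + 2 \cdot 6,d{\left(6 \right)} \right)} = \left(-87674 + 45449\right) + \left(21 + 9 \cdot 6 \left(4 + 2 \cdot 6\right)\right) = -42225 + \left(21 + 54 \left(4 + 12\right)\right) = -42225 + \left(21 + 54 \cdot 16\right) = -42225 + \left(21 + 864\right) = -42225 + 885 = -41340$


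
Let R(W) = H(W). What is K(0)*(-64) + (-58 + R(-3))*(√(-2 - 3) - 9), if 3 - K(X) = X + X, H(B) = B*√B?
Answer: -192 + (9 - I*√5)*(58 + 3*I*√3) ≈ 341.62 - 82.927*I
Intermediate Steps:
H(B) = B^(3/2)
K(X) = 3 - 2*X (K(X) = 3 - (X + X) = 3 - 2*X)
R(W) = W^(3/2)
K(0)*(-64) + (-58 + R(-3))*(√(-2 - 3) - 9) = (3 - 2*0)*(-64) + (-58 + (-3)^(3/2))*(√(-2 - 3) - 9) = (3 + 0)*(-64) + (-58 - 3*I*√3)*(√(-5) - 9) = 3*(-64) + (-58 - 3*I*√3)*(I*√5 - 9) = -192 + (-58 - 3*I*√3)*(-9 + I*√5)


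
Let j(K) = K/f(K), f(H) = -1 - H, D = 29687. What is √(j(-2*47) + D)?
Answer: √256754121/93 ≈ 172.30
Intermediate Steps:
j(K) = K/(-1 - K)
√(j(-2*47) + D) = √(-(-2*47)/(1 - 2*47) + 29687) = √(-1*(-94)/(1 - 94) + 29687) = √(-1*(-94)/(-93) + 29687) = √(-1*(-94)*(-1/93) + 29687) = √(-94/93 + 29687) = √(2760797/93) = √256754121/93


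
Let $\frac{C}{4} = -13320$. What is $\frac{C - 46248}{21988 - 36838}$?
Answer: $\frac{1508}{225} \approx 6.7022$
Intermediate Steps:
$C = -53280$ ($C = 4 \left(-13320\right) = -53280$)
$\frac{C - 46248}{21988 - 36838} = \frac{-53280 - 46248}{21988 - 36838} = - \frac{99528}{-14850} = \left(-99528\right) \left(- \frac{1}{14850}\right) = \frac{1508}{225}$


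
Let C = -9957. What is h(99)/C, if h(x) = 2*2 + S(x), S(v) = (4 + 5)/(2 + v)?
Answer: -413/1005657 ≈ -0.00041068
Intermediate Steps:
S(v) = 9/(2 + v)
h(x) = 4 + 9/(2 + x) (h(x) = 2*2 + 9/(2 + x) = 4 + 9/(2 + x))
h(99)/C = ((17 + 4*99)/(2 + 99))/(-9957) = ((17 + 396)/101)*(-1/9957) = ((1/101)*413)*(-1/9957) = (413/101)*(-1/9957) = -413/1005657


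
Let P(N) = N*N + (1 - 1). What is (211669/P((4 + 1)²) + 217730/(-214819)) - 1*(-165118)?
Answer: 22214386717911/134261875 ≈ 1.6546e+5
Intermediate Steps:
P(N) = N² (P(N) = N² + 0 = N²)
(211669/P((4 + 1)²) + 217730/(-214819)) - 1*(-165118) = (211669/(((4 + 1)²)²) + 217730/(-214819)) - 1*(-165118) = (211669/((5²)²) + 217730*(-1/214819)) + 165118 = (211669/(25²) - 217730/214819) + 165118 = (211669/625 - 217730/214819) + 165118 = 45334441661/134261875 + 165118 = 22214386717911/134261875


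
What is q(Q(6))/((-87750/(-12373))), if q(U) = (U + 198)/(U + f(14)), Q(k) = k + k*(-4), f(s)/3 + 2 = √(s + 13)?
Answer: -197968/108225 - 24746*√3/36075 ≈ -3.0173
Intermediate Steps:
f(s) = -6 + 3*√(13 + s) (f(s) = -6 + 3*√(s + 13) = -6 + 3*√(13 + s))
Q(k) = -3*k (Q(k) = k - 4*k = -3*k)
q(U) = (198 + U)/(-6 + U + 9*√3) (q(U) = (U + 198)/(U + (-6 + 3*√(13 + 14))) = (198 + U)/(U + (-6 + 3*√27)) = (198 + U)/(U + (-6 + 3*(3*√3))) = (198 + U)/(U + (-6 + 9*√3)) = (198 + U)/(-6 + U + 9*√3))
q(Q(6))/((-87750/(-12373))) = ((198 - 3*6)/(-6 - 3*6 + 9*√3))/((-87750/(-12373))) = ((198 - 18)/(-6 - 18 + 9*√3))/((-87750*(-1/12373))) = (180/(-24 + 9*√3))/(87750/12373) = (180/(-24 + 9*√3))*(12373/87750) = 24746/(975*(-24 + 9*√3))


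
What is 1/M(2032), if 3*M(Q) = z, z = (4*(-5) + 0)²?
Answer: 3/400 ≈ 0.0075000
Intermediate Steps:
z = 400 (z = (-20 + 0)² = (-20)² = 400)
M(Q) = 400/3 (M(Q) = (⅓)*400 = 400/3)
1/M(2032) = 1/(400/3) = 3/400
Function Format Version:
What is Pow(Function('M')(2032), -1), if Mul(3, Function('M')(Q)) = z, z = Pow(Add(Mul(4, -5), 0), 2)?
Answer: Rational(3, 400) ≈ 0.0075000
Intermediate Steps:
z = 400 (z = Pow(Add(-20, 0), 2) = Pow(-20, 2) = 400)
Function('M')(Q) = Rational(400, 3) (Function('M')(Q) = Mul(Rational(1, 3), 400) = Rational(400, 3))
Pow(Function('M')(2032), -1) = Pow(Rational(400, 3), -1) = Rational(3, 400)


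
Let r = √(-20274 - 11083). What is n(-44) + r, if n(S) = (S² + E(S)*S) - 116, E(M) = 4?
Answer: 1644 + I*√31357 ≈ 1644.0 + 177.08*I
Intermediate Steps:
r = I*√31357 (r = √(-31357) = I*√31357 ≈ 177.08*I)
n(S) = -116 + S² + 4*S (n(S) = (S² + 4*S) - 116 = -116 + S² + 4*S)
n(-44) + r = (-116 + (-44)² + 4*(-44)) + I*√31357 = (-116 + 1936 - 176) + I*√31357 = 1644 + I*√31357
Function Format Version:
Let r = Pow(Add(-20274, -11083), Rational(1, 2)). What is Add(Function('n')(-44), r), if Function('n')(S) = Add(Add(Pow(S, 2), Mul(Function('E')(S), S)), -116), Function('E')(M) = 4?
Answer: Add(1644, Mul(I, Pow(31357, Rational(1, 2)))) ≈ Add(1644.0, Mul(177.08, I))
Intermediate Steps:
r = Mul(I, Pow(31357, Rational(1, 2))) (r = Pow(-31357, Rational(1, 2)) = Mul(I, Pow(31357, Rational(1, 2))) ≈ Mul(177.08, I))
Function('n')(S) = Add(-116, Pow(S, 2), Mul(4, S)) (Function('n')(S) = Add(Add(Pow(S, 2), Mul(4, S)), -116) = Add(-116, Pow(S, 2), Mul(4, S)))
Add(Function('n')(-44), r) = Add(Add(-116, Pow(-44, 2), Mul(4, -44)), Mul(I, Pow(31357, Rational(1, 2)))) = Add(Add(-116, 1936, -176), Mul(I, Pow(31357, Rational(1, 2)))) = Add(1644, Mul(I, Pow(31357, Rational(1, 2))))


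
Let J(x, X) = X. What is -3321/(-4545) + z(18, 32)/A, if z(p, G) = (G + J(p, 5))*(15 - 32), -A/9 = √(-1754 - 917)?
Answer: 369/505 - 629*I*√2671/24039 ≈ 0.73069 - 1.3523*I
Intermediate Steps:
A = -9*I*√2671 (A = -9*√(-1754 - 917) = -9*I*√2671 ≈ -465.14*I)
z(p, G) = -85 - 17*G (z(p, G) = (G + 5)*(15 - 32) = (5 + G)*(-17) = -85 - 17*G)
-3321/(-4545) + z(18, 32)/A = -3321/(-4545) + (-85 - 17*32)/((-9*I*√2671)) = -3321*(-1/4545) + (-85 - 544)*(I*√2671/24039) = 369/505 - 629*I*√2671/24039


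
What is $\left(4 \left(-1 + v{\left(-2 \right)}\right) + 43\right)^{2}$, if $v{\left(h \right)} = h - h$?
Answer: $1521$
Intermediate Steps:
$v{\left(h \right)} = 0$
$\left(4 \left(-1 + v{\left(-2 \right)}\right) + 43\right)^{2} = \left(4 \left(-1 + 0\right) + 43\right)^{2} = \left(4 \left(-1\right) + 43\right)^{2} = \left(-4 + 43\right)^{2} = 39^{2} = 1521$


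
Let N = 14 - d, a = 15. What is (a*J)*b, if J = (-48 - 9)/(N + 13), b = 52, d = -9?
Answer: -1235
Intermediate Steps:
N = 23 (N = 14 - 1*(-9) = 14 + 9 = 23)
J = -19/12 (J = (-48 - 9)/(23 + 13) = -57/36 = -57*1/36 = -19/12 ≈ -1.5833)
(a*J)*b = (15*(-19/12))*52 = -95/4*52 = -1235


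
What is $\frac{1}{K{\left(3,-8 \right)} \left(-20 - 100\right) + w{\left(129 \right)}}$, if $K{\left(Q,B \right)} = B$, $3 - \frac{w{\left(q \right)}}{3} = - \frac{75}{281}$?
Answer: $\frac{281}{272514} \approx 0.0010311$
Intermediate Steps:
$w{\left(q \right)} = \frac{2754}{281}$ ($w{\left(q \right)} = 9 - 3 \left(- \frac{75}{281}\right) = 9 - 3 \left(\left(-75\right) \frac{1}{281}\right) = 9 - - \frac{225}{281} = 9 + \frac{225}{281} = \frac{2754}{281}$)
$\frac{1}{K{\left(3,-8 \right)} \left(-20 - 100\right) + w{\left(129 \right)}} = \frac{1}{- 8 \left(-20 - 100\right) + \frac{2754}{281}} = \frac{1}{\left(-8\right) \left(-120\right) + \frac{2754}{281}} = \frac{1}{960 + \frac{2754}{281}} = \frac{1}{\frac{272514}{281}} = \frac{281}{272514}$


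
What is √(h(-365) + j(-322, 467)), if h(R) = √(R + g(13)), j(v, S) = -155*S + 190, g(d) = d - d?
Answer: √(-72195 + I*√365) ≈ 0.036 + 268.69*I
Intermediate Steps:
g(d) = 0
j(v, S) = 190 - 155*S
h(R) = √R (h(R) = √(R + 0) = √R)
√(h(-365) + j(-322, 467)) = √(√(-365) + (190 - 155*467)) = √(I*√365 + (190 - 72385)) = √(I*√365 - 72195) = √(-72195 + I*√365)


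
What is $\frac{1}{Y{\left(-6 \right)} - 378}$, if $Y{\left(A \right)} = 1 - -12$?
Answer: $- \frac{1}{365} \approx -0.0027397$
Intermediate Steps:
$Y{\left(A \right)} = 13$ ($Y{\left(A \right)} = 1 + 12 = 13$)
$\frac{1}{Y{\left(-6 \right)} - 378} = \frac{1}{13 - 378} = \frac{1}{-365} = - \frac{1}{365}$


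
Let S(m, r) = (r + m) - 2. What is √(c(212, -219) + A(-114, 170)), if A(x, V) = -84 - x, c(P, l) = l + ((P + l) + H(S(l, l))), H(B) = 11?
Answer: I*√185 ≈ 13.601*I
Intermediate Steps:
S(m, r) = -2 + m + r (S(m, r) = (m + r) - 2 = -2 + m + r)
c(P, l) = 11 + P + 2*l (c(P, l) = l + ((P + l) + 11) = l + (11 + P + l) = 11 + P + 2*l)
√(c(212, -219) + A(-114, 170)) = √((11 + 212 + 2*(-219)) + (-84 - 1*(-114))) = √((11 + 212 - 438) + (-84 + 114)) = √(-215 + 30) = √(-185) = I*√185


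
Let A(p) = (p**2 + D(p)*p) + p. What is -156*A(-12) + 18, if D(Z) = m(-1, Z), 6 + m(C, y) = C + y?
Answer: -56142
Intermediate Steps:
m(C, y) = -6 + C + y (m(C, y) = -6 + (C + y) = -6 + C + y)
D(Z) = -7 + Z (D(Z) = -6 - 1 + Z = -7 + Z)
A(p) = p + p**2 + p*(-7 + p) (A(p) = (p**2 + (-7 + p)*p) + p = (p**2 + p*(-7 + p)) + p = p + p**2 + p*(-7 + p))
-156*A(-12) + 18 = -312*(-12)*(-3 - 12) + 18 = -312*(-12)*(-15) + 18 = -156*360 + 18 = -56160 + 18 = -56142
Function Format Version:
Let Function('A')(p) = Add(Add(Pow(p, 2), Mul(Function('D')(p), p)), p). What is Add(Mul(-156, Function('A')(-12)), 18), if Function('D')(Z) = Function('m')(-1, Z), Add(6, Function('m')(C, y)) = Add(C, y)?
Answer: -56142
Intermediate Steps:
Function('m')(C, y) = Add(-6, C, y) (Function('m')(C, y) = Add(-6, Add(C, y)) = Add(-6, C, y))
Function('D')(Z) = Add(-7, Z) (Function('D')(Z) = Add(-6, -1, Z) = Add(-7, Z))
Function('A')(p) = Add(p, Pow(p, 2), Mul(p, Add(-7, p))) (Function('A')(p) = Add(Add(Pow(p, 2), Mul(Add(-7, p), p)), p) = Add(Add(Pow(p, 2), Mul(p, Add(-7, p))), p) = Add(p, Pow(p, 2), Mul(p, Add(-7, p))))
Add(Mul(-156, Function('A')(-12)), 18) = Add(Mul(-156, Mul(2, -12, Add(-3, -12))), 18) = Add(Mul(-156, Mul(2, -12, -15)), 18) = Add(Mul(-156, 360), 18) = Add(-56160, 18) = -56142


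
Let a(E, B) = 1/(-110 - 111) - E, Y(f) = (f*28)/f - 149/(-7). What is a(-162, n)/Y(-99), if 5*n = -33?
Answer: 250607/76245 ≈ 3.2869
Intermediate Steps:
n = -33/5 (n = (1/5)*(-33) = -33/5 ≈ -6.6000)
Y(f) = 345/7 (Y(f) = (28*f)/f - 149*(-1/7) = 28 + 149/7 = 345/7)
a(E, B) = -1/221 - E (a(E, B) = 1/(-221) - E = -1/221 - E)
a(-162, n)/Y(-99) = (-1/221 - 1*(-162))/(345/7) = (-1/221 + 162)*(7/345) = (35801/221)*(7/345) = 250607/76245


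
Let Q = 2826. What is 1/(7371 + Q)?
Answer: 1/10197 ≈ 9.8068e-5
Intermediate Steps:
1/(7371 + Q) = 1/(7371 + 2826) = 1/10197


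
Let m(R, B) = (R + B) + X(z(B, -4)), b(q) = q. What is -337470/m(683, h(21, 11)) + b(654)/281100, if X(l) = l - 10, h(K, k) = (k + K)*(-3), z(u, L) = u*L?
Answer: -15810364751/45022850 ≈ -351.16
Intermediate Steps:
z(u, L) = L*u
h(K, k) = -3*K - 3*k (h(K, k) = (K + k)*(-3) = -3*K - 3*k)
X(l) = -10 + l
m(R, B) = -10 + R - 3*B (m(R, B) = (R + B) + (-10 - 4*B) = (B + R) + (-10 - 4*B) = -10 + R - 3*B)
-337470/m(683, h(21, 11)) + b(654)/281100 = -337470/(-10 + 683 - 3*(-3*21 - 3*11)) + 654/281100 = -337470/(-10 + 683 - 3*(-63 - 33)) + 654*(1/281100) = -337470/(-10 + 683 - 3*(-96)) + 109/46850 = -337470/(-10 + 683 + 288) + 109/46850 = -337470/961 + 109/46850 = -15810364751/45022850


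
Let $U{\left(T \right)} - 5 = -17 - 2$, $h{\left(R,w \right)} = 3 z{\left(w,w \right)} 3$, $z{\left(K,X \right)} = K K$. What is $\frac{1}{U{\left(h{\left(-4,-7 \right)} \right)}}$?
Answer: $- \frac{1}{14} \approx -0.071429$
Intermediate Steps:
$z{\left(K,X \right)} = K^{2}$
$h{\left(R,w \right)} = 9 w^{2}$ ($h{\left(R,w \right)} = 3 w^{2} \cdot 3 = 9 w^{2}$)
$U{\left(T \right)} = -14$ ($U{\left(T \right)} = 5 - 19 = -14$)
$\frac{1}{U{\left(h{\left(-4,-7 \right)} \right)}} = \frac{1}{-14} = - \frac{1}{14}$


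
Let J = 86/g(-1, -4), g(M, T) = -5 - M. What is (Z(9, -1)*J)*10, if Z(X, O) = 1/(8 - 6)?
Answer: -215/2 ≈ -107.50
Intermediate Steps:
J = -43/2 (J = 86/(-5 - 1*(-1)) = 86/(-5 + 1) = 86/(-4) = 86*(-¼) = -43/2 ≈ -21.500)
Z(X, O) = ½ (Z(X, O) = 1/2 = ½)
(Z(9, -1)*J)*10 = ((½)*(-43/2))*10 = -43/4*10 = -215/2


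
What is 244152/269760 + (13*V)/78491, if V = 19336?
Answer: 3623865263/882238840 ≈ 4.1076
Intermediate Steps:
244152/269760 + (13*V)/78491 = 244152/269760 + (13*19336)/78491 = 244152*(1/269760) + 251368*(1/78491) = 10173/11240 + 251368/78491 = 3623865263/882238840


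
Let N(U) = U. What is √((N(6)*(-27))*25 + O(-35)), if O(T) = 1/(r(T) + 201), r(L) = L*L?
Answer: I*√8235576374/1426 ≈ 63.64*I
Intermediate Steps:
r(L) = L²
O(T) = 1/(201 + T²) (O(T) = 1/(T² + 201) = 1/(201 + T²))
√((N(6)*(-27))*25 + O(-35)) = √((6*(-27))*25 + 1/(201 + (-35)²)) = √(-162*25 + 1/(201 + 1225)) = √(-4050 + 1/1426) = √(-5775299/1426) = I*√8235576374/1426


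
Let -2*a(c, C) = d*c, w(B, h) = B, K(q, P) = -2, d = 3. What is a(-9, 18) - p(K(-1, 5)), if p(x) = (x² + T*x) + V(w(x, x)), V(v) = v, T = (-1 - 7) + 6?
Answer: 15/2 ≈ 7.5000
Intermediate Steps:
T = -2 (T = -8 + 6 = -2)
p(x) = x² - x (p(x) = (x² - 2*x) + x = x² - x)
a(c, C) = -3*c/2
a(-9, 18) - p(K(-1, 5)) = -3/2*(-9) - (-2)*(-1 - 2) = 27/2 - (-2)*(-3) = 27/2 - 1*6 = 27/2 - 6 = 15/2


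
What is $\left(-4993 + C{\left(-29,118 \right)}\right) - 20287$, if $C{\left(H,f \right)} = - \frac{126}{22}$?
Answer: $- \frac{278143}{11} \approx -25286.0$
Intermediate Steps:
$C{\left(H,f \right)} = - \frac{63}{11}$ ($C{\left(H,f \right)} = \left(-126\right) \frac{1}{22} = - \frac{63}{11}$)
$\left(-4993 + C{\left(-29,118 \right)}\right) - 20287 = \left(-4993 - \frac{63}{11}\right) - 20287 = - \frac{54986}{11} - 20287 = - \frac{278143}{11}$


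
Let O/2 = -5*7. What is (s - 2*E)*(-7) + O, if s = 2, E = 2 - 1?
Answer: -70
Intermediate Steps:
E = 1
O = -70 (O = 2*(-5*7) = 2*(-35) = -70)
(s - 2*E)*(-7) + O = (2 - 2*1)*(-7) - 70 = (2 - 2)*(-7) - 70 = 0*(-7) - 70 = 0 - 70 = -70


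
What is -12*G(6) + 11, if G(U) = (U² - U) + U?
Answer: -421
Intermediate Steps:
G(U) = U²
-12*G(6) + 11 = -12*6² + 11 = -12*36 + 11 = -432 + 11 = -421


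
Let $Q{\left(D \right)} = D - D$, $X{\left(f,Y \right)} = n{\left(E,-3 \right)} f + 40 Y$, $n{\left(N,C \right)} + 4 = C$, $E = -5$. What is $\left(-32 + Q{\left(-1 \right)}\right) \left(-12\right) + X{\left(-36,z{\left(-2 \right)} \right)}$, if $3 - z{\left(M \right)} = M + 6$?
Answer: $596$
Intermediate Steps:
$z{\left(M \right)} = -3 - M$ ($z{\left(M \right)} = 3 - \left(M + 6\right) = 3 - \left(6 + M\right) = -3 - M$)
$n{\left(N,C \right)} = -4 + C$
$X{\left(f,Y \right)} = - 7 f + 40 Y$ ($X{\left(f,Y \right)} = \left(-4 - 3\right) f + 40 Y = - 7 f + 40 Y$)
$Q{\left(D \right)} = 0$
$\left(-32 + Q{\left(-1 \right)}\right) \left(-12\right) + X{\left(-36,z{\left(-2 \right)} \right)} = \left(-32 + 0\right) \left(-12\right) + \left(\left(-7\right) \left(-36\right) + 40 \left(-3 - -2\right)\right) = \left(-32\right) \left(-12\right) + \left(252 + 40 \left(-3 + 2\right)\right) = 384 + \left(252 + 40 \left(-1\right)\right) = 384 + \left(252 - 40\right) = 384 + 212 = 596$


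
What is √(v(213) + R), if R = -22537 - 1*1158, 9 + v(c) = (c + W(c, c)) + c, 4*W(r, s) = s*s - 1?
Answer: 4*I*√746 ≈ 109.25*I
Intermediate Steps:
W(r, s) = -¼ + s²/4 (W(r, s) = (s*s - 1)/4 = (s² - 1)/4 = (-1 + s²)/4 = -¼ + s²/4)
v(c) = -37/4 + 2*c + c²/4 (v(c) = -9 + ((c + (-¼ + c²/4)) + c) = -9 + ((-¼ + c + c²/4) + c) = -9 + (-¼ + 2*c + c²/4) = -37/4 + 2*c + c²/4)
R = -23695 (R = -22537 - 1158 = -23695)
√(v(213) + R) = √((-37/4 + 2*213 + (¼)*213²) - 23695) = √((-37/4 + 426 + (¼)*45369) - 23695) = √((-37/4 + 426 + 45369/4) - 23695) = √(11759 - 23695) = √(-11936) = 4*I*√746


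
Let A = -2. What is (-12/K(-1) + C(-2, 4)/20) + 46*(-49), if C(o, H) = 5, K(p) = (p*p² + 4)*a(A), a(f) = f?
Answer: -9007/4 ≈ -2251.8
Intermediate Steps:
K(p) = -8 - 2*p³ (K(p) = (p*p² + 4)*(-2) = (p³ + 4)*(-2) = (4 + p³)*(-2) = -8 - 2*p³)
(-12/K(-1) + C(-2, 4)/20) + 46*(-49) = (-12/(-8 - 2*(-1)³) + 5/20) + 46*(-49) = (-12/(-8 - 2*(-1)) + 5*(1/20)) - 2254 = (-12/(-8 + 2) + ¼) - 2254 = (-12/(-6) + ¼) - 2254 = (-12*(-⅙) + ¼) - 2254 = (2 + ¼) - 2254 = 9/4 - 2254 = -9007/4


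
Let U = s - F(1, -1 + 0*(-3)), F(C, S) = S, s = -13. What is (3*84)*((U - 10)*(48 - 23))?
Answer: -138600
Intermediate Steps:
U = -12 (U = -13 - (-1 + 0*(-3)) = -13 - (-1 + 0) = -13 - 1*(-1) = -13 + 1 = -12)
(3*84)*((U - 10)*(48 - 23)) = (3*84)*((-12 - 10)*(48 - 23)) = 252*(-22*25) = 252*(-550) = -138600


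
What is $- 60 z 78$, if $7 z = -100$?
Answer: $\frac{468000}{7} \approx 66857.0$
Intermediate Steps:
$z = - \frac{100}{7}$ ($z = \frac{1}{7} \left(-100\right) = - \frac{100}{7} \approx -14.286$)
$- 60 z 78 = \left(-60\right) \left(- \frac{100}{7}\right) 78 = \frac{6000}{7} \cdot 78 = \frac{468000}{7}$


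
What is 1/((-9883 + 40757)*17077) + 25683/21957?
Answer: 4513661393497/3858835146062 ≈ 1.1697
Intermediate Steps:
1/((-9883 + 40757)*17077) + 25683/21957 = (1/17077)/30874 + 25683*(1/21957) = (1/30874)*(1/17077) + 8561/7319 = 1/527235298 + 8561/7319 = 4513661393497/3858835146062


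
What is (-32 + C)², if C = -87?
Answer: 14161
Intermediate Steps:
(-32 + C)² = (-32 - 87)² = (-119)² = 14161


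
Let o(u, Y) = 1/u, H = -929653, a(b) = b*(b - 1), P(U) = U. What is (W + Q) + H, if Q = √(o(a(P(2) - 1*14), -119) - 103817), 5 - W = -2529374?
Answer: 1599726 + I*√631622589/78 ≈ 1.5997e+6 + 322.21*I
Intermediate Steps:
W = 2529379 (W = 5 - 1*(-2529374) = 5 + 2529374 = 2529379)
a(b) = b*(-1 + b)
Q = I*√631622589/78 (Q = √(1/((2 - 1*14)*(-1 + (2 - 1*14))) - 103817) = √(1/((2 - 14)*(-1 + (2 - 14))) - 103817) = √(1/(-12*(-1 - 12)) - 103817) = √(1/(-12*(-13)) - 103817) = √(1/156 - 103817) = √(-16195451/156) = I*√631622589/78 ≈ 322.21*I)
(W + Q) + H = (2529379 + I*√631622589/78) - 929653 = 1599726 + I*√631622589/78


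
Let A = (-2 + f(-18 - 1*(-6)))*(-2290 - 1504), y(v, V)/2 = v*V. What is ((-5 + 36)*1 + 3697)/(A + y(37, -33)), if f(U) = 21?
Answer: -233/4658 ≈ -0.050021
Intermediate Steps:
y(v, V) = 2*V*v (y(v, V) = 2*(v*V) = 2*(V*v) = 2*V*v)
A = -72086 (A = (-2 + 21)*(-2290 - 1504) = 19*(-3794) = -72086)
((-5 + 36)*1 + 3697)/(A + y(37, -33)) = ((-5 + 36)*1 + 3697)/(-72086 + 2*(-33)*37) = (31*1 + 3697)/(-72086 - 2442) = (31 + 3697)/(-74528) = 3728*(-1/74528) = -233/4658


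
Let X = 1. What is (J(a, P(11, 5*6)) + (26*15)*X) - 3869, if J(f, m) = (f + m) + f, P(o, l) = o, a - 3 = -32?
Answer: -3526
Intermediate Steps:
a = -29 (a = 3 - 32 = -29)
J(f, m) = m + 2*f
(J(a, P(11, 5*6)) + (26*15)*X) - 3869 = ((11 + 2*(-29)) + (26*15)*1) - 3869 = ((11 - 58) + 390*1) - 3869 = (-47 + 390) - 3869 = 343 - 3869 = -3526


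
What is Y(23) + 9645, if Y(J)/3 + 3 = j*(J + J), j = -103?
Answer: -4578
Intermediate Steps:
Y(J) = -9 - 618*J (Y(J) = -9 + 3*(-103*(J + J)) = -9 + 3*(-206*J) = -9 - 618*J)
Y(23) + 9645 = (-9 - 618*23) + 9645 = (-9 - 14214) + 9645 = -14223 + 9645 = -4578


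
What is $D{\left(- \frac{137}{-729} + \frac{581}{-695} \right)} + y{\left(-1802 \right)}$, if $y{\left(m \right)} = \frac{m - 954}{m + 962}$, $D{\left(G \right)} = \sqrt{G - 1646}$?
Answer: $\frac{689}{210} + \frac{4 i \sqrt{36239144530}}{18765} \approx 3.281 + 40.579 i$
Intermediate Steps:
$D{\left(G \right)} = \sqrt{-1646 + G}$
$y{\left(m \right)} = \frac{-954 + m}{962 + m}$
$D{\left(- \frac{137}{-729} + \frac{581}{-695} \right)} + y{\left(-1802 \right)} = \sqrt{-1646 + \left(- \frac{137}{-729} + \frac{581}{-695}\right)} + \frac{-954 - 1802}{962 - 1802} = \sqrt{-1646 + \left(\left(-137\right) \left(- \frac{1}{729}\right) + 581 \left(- \frac{1}{695}\right)\right)} + \frac{1}{-840} \left(-2756\right) = \sqrt{-1646 + \left(\frac{137}{729} - \frac{581}{695}\right)} - - \frac{689}{210} = \sqrt{-1646 - \frac{328334}{506655}} + \frac{689}{210} = \sqrt{- \frac{834282464}{506655}} + \frac{689}{210} = \frac{4 i \sqrt{36239144530}}{18765} + \frac{689}{210} = \frac{689}{210} + \frac{4 i \sqrt{36239144530}}{18765}$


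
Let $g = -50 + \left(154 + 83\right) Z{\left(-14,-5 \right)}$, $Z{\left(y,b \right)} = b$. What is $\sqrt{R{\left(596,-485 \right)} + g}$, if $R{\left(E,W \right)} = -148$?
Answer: $i \sqrt{1383} \approx 37.189 i$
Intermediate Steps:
$g = -1235$ ($g = -50 + \left(154 + 83\right) \left(-5\right) = -50 + 237 \left(-5\right) = -50 - 1185 = -1235$)
$\sqrt{R{\left(596,-485 \right)} + g} = \sqrt{-148 - 1235} = \sqrt{-1383} = i \sqrt{1383}$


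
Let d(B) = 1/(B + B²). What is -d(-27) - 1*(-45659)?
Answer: 32052617/702 ≈ 45659.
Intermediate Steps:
-d(-27) - 1*(-45659) = -1/((-27)*(1 - 27)) - 1*(-45659) = -(-1)/(27*(-26)) + 45659 = -(-1)*(-1)/(27*26) + 45659 = -1*1/702 + 45659 = -1/702 + 45659 = 32052617/702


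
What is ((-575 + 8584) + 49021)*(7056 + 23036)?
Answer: 1716146760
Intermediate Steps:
((-575 + 8584) + 49021)*(7056 + 23036) = (8009 + 49021)*30092 = 57030*30092 = 1716146760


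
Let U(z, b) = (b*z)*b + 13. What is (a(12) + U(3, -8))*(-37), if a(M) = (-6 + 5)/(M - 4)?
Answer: -60643/8 ≈ -7580.4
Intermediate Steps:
a(M) = -1/(-4 + M)
U(z, b) = 13 + z*b**2 (U(z, b) = z*b**2 + 13 = 13 + z*b**2)
(a(12) + U(3, -8))*(-37) = (-1/(-4 + 12) + (13 + 3*(-8)**2))*(-37) = (-1/8 + (13 + 3*64))*(-37) = (-1*1/8 + (13 + 192))*(-37) = (-1/8 + 205)*(-37) = (1639/8)*(-37) = -60643/8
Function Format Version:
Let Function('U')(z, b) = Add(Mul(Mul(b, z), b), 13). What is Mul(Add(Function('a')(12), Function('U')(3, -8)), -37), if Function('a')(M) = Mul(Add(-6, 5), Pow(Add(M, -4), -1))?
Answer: Rational(-60643, 8) ≈ -7580.4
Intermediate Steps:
Function('a')(M) = Mul(-1, Pow(Add(-4, M), -1))
Function('U')(z, b) = Add(13, Mul(z, Pow(b, 2))) (Function('U')(z, b) = Add(Mul(z, Pow(b, 2)), 13) = Add(13, Mul(z, Pow(b, 2))))
Mul(Add(Function('a')(12), Function('U')(3, -8)), -37) = Mul(Add(Mul(-1, Pow(Add(-4, 12), -1)), Add(13, Mul(3, Pow(-8, 2)))), -37) = Mul(Add(Mul(-1, Pow(8, -1)), Add(13, Mul(3, 64))), -37) = Mul(Add(Mul(-1, Rational(1, 8)), Add(13, 192)), -37) = Mul(Add(Rational(-1, 8), 205), -37) = Mul(Rational(1639, 8), -37) = Rational(-60643, 8)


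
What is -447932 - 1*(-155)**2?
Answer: -471957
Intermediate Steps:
-447932 - 1*(-155)**2 = -447932 - 1*24025 = -447932 - 24025 = -471957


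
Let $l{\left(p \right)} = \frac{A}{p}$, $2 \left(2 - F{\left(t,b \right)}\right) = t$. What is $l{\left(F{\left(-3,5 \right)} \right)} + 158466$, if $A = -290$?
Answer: $\frac{1108682}{7} \approx 1.5838 \cdot 10^{5}$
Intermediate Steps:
$F{\left(t,b \right)} = 2 - \frac{t}{2}$
$l{\left(p \right)} = - \frac{290}{p}$
$l{\left(F{\left(-3,5 \right)} \right)} + 158466 = - \frac{290}{2 - - \frac{3}{2}} + 158466 = - \frac{290}{2 + \frac{3}{2}} + 158466 = - \frac{290}{\frac{7}{2}} + 158466 = \left(-290\right) \frac{2}{7} + 158466 = - \frac{580}{7} + 158466 = \frac{1108682}{7}$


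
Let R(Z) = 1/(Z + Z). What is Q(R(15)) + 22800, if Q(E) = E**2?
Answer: 20520001/900 ≈ 22800.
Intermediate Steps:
R(Z) = 1/(2*Z)
Q(R(15)) + 22800 = ((1/2)/15)**2 + 22800 = ((1/2)*(1/15))**2 + 22800 = (1/30)**2 + 22800 = 1/900 + 22800 = 20520001/900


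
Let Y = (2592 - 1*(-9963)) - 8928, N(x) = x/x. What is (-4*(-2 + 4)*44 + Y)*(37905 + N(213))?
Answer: 124142150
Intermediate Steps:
N(x) = 1
Y = 3627 (Y = (2592 + 9963) - 8928 = 12555 - 8928 = 3627)
(-4*(-2 + 4)*44 + Y)*(37905 + N(213)) = (-4*(-2 + 4)*44 + 3627)*(37905 + 1) = (-4*2*44 + 3627)*37906 = (-8*44 + 3627)*37906 = (-352 + 3627)*37906 = 3275*37906 = 124142150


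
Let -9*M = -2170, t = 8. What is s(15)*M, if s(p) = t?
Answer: 17360/9 ≈ 1928.9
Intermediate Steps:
s(p) = 8
M = 2170/9 (M = -⅑*(-2170) = 2170/9 ≈ 241.11)
s(15)*M = 8*(2170/9) = 17360/9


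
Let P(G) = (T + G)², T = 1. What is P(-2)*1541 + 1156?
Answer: 2697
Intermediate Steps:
P(G) = (1 + G)²
P(-2)*1541 + 1156 = (1 - 2)²*1541 + 1156 = (-1)²*1541 + 1156 = 1*1541 + 1156 = 1541 + 1156 = 2697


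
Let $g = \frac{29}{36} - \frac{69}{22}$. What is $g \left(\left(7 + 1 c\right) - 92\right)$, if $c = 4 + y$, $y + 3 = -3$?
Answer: $\frac{26767}{132} \approx 202.78$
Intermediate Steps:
$y = -6$ ($y = -3 - 3 = -6$)
$g = - \frac{923}{396}$ ($g = 29 \cdot \frac{1}{36} - \frac{69}{22} = \frac{29}{36} - \frac{69}{22} = - \frac{923}{396} \approx -2.3308$)
$c = -2$ ($c = 4 - 6 = -2$)
$g \left(\left(7 + 1 c\right) - 92\right) = - \frac{923 \left(\left(7 + 1 \left(-2\right)\right) - 92\right)}{396} = - \frac{923 \left(\left(7 - 2\right) - 92\right)}{396} = - \frac{923 \left(5 - 92\right)}{396} = \left(- \frac{923}{396}\right) \left(-87\right) = \frac{26767}{132}$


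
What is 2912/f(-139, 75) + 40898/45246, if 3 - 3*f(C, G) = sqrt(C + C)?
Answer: 85538921/927543 + 1248*I*sqrt(278)/41 ≈ 92.221 + 507.52*I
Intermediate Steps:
f(C, G) = 1 - sqrt(2)*sqrt(C)/3 (f(C, G) = 1 - sqrt(C + C)/3 = 1 - sqrt(2)*sqrt(C)/3)
2912/f(-139, 75) + 40898/45246 = 2912/(1 - sqrt(2)*sqrt(-139)/3) + 40898/45246 = 2912/(1 - sqrt(2)*I*sqrt(139)/3) + 40898*(1/45246) = 2912/(1 - I*sqrt(278)/3) + 20449/22623 = 20449/22623 + 2912/(1 - I*sqrt(278)/3)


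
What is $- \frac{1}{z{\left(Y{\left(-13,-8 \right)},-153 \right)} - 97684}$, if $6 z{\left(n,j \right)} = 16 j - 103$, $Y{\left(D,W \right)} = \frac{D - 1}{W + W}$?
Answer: $\frac{6}{588655} \approx 1.0193 \cdot 10^{-5}$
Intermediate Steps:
$Y{\left(D,W \right)} = \frac{-1 + D}{2 W}$
$z{\left(n,j \right)} = - \frac{103}{6} + \frac{8 j}{3}$ ($z{\left(n,j \right)} = \frac{16 j - 103}{6} = \frac{-103 + 16 j}{6} = - \frac{103}{6} + \frac{8 j}{3}$)
$- \frac{1}{z{\left(Y{\left(-13,-8 \right)},-153 \right)} - 97684} = - \frac{1}{\left(- \frac{103}{6} + \frac{8}{3} \left(-153\right)\right) - 97684} = - \frac{1}{\left(- \frac{103}{6} - 408\right) - 97684} = - \frac{1}{- \frac{2551}{6} - 97684} = - \frac{1}{- \frac{588655}{6}} = \left(-1\right) \left(- \frac{6}{588655}\right) = \frac{6}{588655}$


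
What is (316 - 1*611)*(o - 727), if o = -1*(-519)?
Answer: 61360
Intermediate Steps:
o = 519
(316 - 1*611)*(o - 727) = (316 - 1*611)*(519 - 727) = (316 - 611)*(-208) = -295*(-208) = 61360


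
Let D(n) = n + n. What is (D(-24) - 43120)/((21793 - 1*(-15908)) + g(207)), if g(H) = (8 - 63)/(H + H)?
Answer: -17871552/15608159 ≈ -1.1450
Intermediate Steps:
g(H) = -55/(2*H) (g(H) = -55*1/(2*H) = -55/(2*H))
D(n) = 2*n
(D(-24) - 43120)/((21793 - 1*(-15908)) + g(207)) = (2*(-24) - 43120)/((21793 - 1*(-15908)) - 55/2/207) = (-48 - 43120)/((21793 + 15908) - 55/2*1/207) = -43168/(37701 - 55/414) = -43168/15608159/414 = -43168*414/15608159 = -17871552/15608159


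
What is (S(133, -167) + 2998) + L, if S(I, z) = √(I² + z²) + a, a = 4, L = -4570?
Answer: -1568 + √45578 ≈ -1354.5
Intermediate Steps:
S(I, z) = 4 + √(I² + z²) (S(I, z) = √(I² + z²) + 4 = 4 + √(I² + z²))
(S(133, -167) + 2998) + L = ((4 + √(133² + (-167)²)) + 2998) - 4570 = ((4 + √(17689 + 27889)) + 2998) - 4570 = ((4 + √45578) + 2998) - 4570 = (3002 + √45578) - 4570 = -1568 + √45578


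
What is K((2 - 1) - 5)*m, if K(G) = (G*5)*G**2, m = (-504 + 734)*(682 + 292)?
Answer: -71686400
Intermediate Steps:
m = 224020 (m = 230*974 = 224020)
K(G) = 5*G**3 (K(G) = (5*G)*G**2 = 5*G**3)
K((2 - 1) - 5)*m = (5*((2 - 1) - 5)**3)*224020 = (5*(1 - 5)**3)*224020 = (5*(-4)**3)*224020 = (5*(-64))*224020 = -320*224020 = -71686400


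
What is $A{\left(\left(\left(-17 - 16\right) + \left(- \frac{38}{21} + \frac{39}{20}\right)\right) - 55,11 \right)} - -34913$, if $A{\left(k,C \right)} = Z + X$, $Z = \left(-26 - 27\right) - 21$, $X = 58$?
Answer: $34897$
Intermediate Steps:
$Z = -74$ ($Z = -53 - 21 = -74$)
$A{\left(k,C \right)} = -16$ ($A{\left(k,C \right)} = -74 + 58 = -16$)
$A{\left(\left(\left(-17 - 16\right) + \left(- \frac{38}{21} + \frac{39}{20}\right)\right) - 55,11 \right)} - -34913 = -16 - -34913 = -16 + 34913 = 34897$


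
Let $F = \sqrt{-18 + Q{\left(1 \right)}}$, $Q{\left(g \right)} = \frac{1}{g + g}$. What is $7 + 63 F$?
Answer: $7 + \frac{63 i \sqrt{70}}{2} \approx 7.0 + 263.55 i$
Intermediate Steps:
$Q{\left(g \right)} = \frac{1}{2 g}$
$F = \frac{i \sqrt{70}}{2}$ ($F = \sqrt{-18 + \frac{1}{2 \cdot 1}} = \sqrt{-18 + \frac{1}{2} \cdot 1} = \sqrt{-18 + \frac{1}{2}} = \sqrt{- \frac{35}{2}} = \frac{i \sqrt{70}}{2} \approx 4.1833 i$)
$7 + 63 F = 7 + 63 \frac{i \sqrt{70}}{2} = 7 + \frac{63 i \sqrt{70}}{2}$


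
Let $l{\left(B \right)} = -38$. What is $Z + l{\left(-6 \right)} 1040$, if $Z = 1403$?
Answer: $-38117$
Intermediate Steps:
$Z + l{\left(-6 \right)} 1040 = 1403 - 39520 = -38117$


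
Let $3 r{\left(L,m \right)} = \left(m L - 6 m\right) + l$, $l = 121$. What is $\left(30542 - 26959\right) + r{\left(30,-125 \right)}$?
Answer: $\frac{7870}{3} \approx 2623.3$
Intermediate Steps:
$r{\left(L,m \right)} = \frac{121}{3} - 2 m + \frac{L m}{3}$ ($r{\left(L,m \right)} = \frac{\left(m L - 6 m\right) + 121}{3} = \frac{\left(L m - 6 m\right) + 121}{3} = \frac{\left(- 6 m + L m\right) + 121}{3} = \frac{121 - 6 m + L m}{3} = \frac{121}{3} - 2 m + \frac{L m}{3}$)
$\left(30542 - 26959\right) + r{\left(30,-125 \right)} = \left(30542 - 26959\right) + \left(\frac{121}{3} - -250 + \frac{1}{3} \cdot 30 \left(-125\right)\right) = 3583 + \left(\frac{121}{3} + 250 - 1250\right) = 3583 - \frac{2879}{3} = \frac{7870}{3}$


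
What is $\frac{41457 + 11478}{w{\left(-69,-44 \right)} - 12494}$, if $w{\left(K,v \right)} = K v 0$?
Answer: $- \frac{52935}{12494} \approx -4.2368$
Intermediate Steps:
$w{\left(K,v \right)} = 0$
$\frac{41457 + 11478}{w{\left(-69,-44 \right)} - 12494} = \frac{41457 + 11478}{0 - 12494} = \frac{52935}{-12494} = 52935 \left(- \frac{1}{12494}\right) = - \frac{52935}{12494}$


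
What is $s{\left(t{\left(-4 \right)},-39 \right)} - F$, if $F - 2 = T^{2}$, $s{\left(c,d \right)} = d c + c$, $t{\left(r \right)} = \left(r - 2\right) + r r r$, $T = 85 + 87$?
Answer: $-26926$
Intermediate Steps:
$T = 172$
$t{\left(r \right)} = -2 + r + r^{3}$ ($t{\left(r \right)} = \left(-2 + r\right) + r^{2} r = \left(-2 + r\right) + r^{3} = -2 + r + r^{3}$)
$s{\left(c,d \right)} = c + c d$ ($s{\left(c,d \right)} = c d + c = c + c d$)
$F = 29586$ ($F = 2 + 172^{2} = 2 + 29584 = 29586$)
$s{\left(t{\left(-4 \right)},-39 \right)} - F = \left(-2 - 4 + \left(-4\right)^{3}\right) \left(1 - 39\right) - 29586 = \left(-2 - 4 - 64\right) \left(-38\right) - 29586 = \left(-70\right) \left(-38\right) - 29586 = 2660 - 29586 = -26926$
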